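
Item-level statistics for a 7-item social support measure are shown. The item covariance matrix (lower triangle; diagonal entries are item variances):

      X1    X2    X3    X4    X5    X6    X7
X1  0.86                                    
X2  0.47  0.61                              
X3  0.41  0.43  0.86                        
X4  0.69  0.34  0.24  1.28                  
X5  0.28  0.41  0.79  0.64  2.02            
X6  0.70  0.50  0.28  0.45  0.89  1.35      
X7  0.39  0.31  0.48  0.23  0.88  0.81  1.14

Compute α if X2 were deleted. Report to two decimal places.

α = 0.82

Remaining items: X1, X3, X4, X5, X6, X7 (k = 6).
sum of item variances = 0.86 + 0.86 + 1.28 + 2.02 + 1.35 + 1.14 = 7.51
σ²_total = 7.51 + 2 × 8.16 = 23.83
α (item deleted) = (6/5)·(1 − 7.51/23.83) = 0.82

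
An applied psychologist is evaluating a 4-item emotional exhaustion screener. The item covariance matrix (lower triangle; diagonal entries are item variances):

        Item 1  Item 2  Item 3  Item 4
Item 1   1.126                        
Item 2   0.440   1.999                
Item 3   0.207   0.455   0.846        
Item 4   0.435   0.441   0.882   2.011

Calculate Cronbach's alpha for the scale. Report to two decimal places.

α = 0.65

sum of item variances = 1.126 + 1.999 + 0.846 + 2.011 = 5.982
Sum of the distinct covariances = 2.860
σ²_T = 5.982 + 2 × 2.860 = 11.702
α = (k/(k−1))·(1 − sum of item variances/σ²_T) = (4/3)·(1 − 5.982/11.702) = 0.65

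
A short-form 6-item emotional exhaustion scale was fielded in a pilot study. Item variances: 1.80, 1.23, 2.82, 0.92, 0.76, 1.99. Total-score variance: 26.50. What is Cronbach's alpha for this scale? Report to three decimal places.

ΣVar(i) = 1.80 + 1.23 + 2.82 + 0.92 + 0.76 + 1.99 = 9.52
α = (k/(k−1))·(1 − ΣVar(i)/Var(T)) = (6/5)·(1 − 9.52/26.50) = 0.769

α = 0.769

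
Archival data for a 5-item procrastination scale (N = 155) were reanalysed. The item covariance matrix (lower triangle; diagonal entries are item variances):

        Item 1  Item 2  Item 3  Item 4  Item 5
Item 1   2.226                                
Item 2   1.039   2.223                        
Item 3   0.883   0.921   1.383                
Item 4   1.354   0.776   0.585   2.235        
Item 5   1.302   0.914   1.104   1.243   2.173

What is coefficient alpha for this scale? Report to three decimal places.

α = 0.830

ΣVar(i) = 2.226 + 2.223 + 1.383 + 2.235 + 2.173 = 10.240
Sum of off-diagonal covariances = 10.121
total variance = 10.240 + 2 × 10.121 = 30.482
α = (k/(k−1))·(1 − ΣVar(i)/total variance) = (5/4)·(1 − 10.240/30.482) = 0.830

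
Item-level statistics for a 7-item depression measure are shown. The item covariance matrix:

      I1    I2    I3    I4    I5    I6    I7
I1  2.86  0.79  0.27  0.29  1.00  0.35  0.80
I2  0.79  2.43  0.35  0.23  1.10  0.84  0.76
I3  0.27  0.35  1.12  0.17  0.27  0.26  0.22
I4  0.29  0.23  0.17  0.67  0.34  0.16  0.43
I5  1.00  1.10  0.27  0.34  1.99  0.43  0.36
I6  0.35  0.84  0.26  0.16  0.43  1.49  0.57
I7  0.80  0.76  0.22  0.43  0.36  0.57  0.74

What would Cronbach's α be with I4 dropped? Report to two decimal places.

Remaining items: I1, I2, I3, I5, I6, I7 (k = 6).
Σσ²ᵢ = 2.86 + 2.43 + 1.12 + 1.99 + 1.49 + 0.74 = 10.63
σ²_total = 10.63 + 2 × 8.37 = 27.37
α (item deleted) = (6/5)·(1 − 10.63/27.37) = 0.73

α = 0.73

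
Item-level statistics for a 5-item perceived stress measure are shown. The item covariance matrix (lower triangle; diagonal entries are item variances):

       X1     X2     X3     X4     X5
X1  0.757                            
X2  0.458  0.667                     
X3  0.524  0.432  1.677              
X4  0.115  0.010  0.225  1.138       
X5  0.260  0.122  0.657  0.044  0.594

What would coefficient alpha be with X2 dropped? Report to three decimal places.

Remaining items: X1, X3, X4, X5 (k = 4).
sum of item variances = 0.757 + 1.677 + 1.138 + 0.594 = 4.166
total variance = 4.166 + 2 × 1.825 = 7.816
α (item deleted) = (4/3)·(1 − 4.166/7.816) = 0.623

coefficient alpha = 0.623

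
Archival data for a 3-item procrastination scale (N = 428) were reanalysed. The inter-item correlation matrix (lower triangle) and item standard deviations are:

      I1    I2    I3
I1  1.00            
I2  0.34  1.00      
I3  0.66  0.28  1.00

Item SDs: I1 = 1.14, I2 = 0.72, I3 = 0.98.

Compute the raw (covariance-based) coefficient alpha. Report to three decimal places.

Σσ²ᵢ = 1.14² + 0.72² + 0.98² = 2.7784
Covariances σ_ij = r_ij · s_i · s_j:
  σ(I1,I2) = 0.34 × 1.14 × 0.72 = 0.2791
  σ(I1,I3) = 0.66 × 1.14 × 0.98 = 0.7374
  σ(I2,I3) = 0.28 × 0.72 × 0.98 = 0.1976
σ²_T = Σσ²ᵢ + 2·Σσ_ij = 2.7784 + 2 × 1.2141 = 5.2066
α = (3/2)·(1 − 2.7784/5.2066) = 0.700

coefficient alpha = 0.700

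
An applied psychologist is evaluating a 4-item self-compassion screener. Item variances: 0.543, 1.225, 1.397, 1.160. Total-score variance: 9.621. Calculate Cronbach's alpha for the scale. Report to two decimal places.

Cronbach's alpha = 0.73

ΣVar(i) = 0.543 + 1.225 + 1.397 + 1.160 = 4.325
α = (k/(k−1))·(1 − ΣVar(i)/Var(T)) = (4/3)·(1 − 4.325/9.621) = 0.73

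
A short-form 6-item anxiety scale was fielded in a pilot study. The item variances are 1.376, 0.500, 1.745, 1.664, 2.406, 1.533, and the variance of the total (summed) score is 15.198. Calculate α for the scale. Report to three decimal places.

α = 0.472

sum of item variances = 1.376 + 0.500 + 1.745 + 1.664 + 2.406 + 1.533 = 9.224
α = (k/(k−1))·(1 − sum of item variances/total variance) = (6/5)·(1 − 9.224/15.198) = 0.472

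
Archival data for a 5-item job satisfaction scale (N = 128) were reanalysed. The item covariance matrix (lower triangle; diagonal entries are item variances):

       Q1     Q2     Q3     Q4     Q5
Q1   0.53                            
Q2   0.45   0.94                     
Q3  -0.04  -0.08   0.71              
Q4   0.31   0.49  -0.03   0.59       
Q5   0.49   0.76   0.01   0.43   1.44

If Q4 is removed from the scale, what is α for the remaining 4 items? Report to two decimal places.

Remaining items: Q1, Q2, Q3, Q5 (k = 4).
sum of item variances = 0.53 + 0.94 + 0.71 + 1.44 = 3.62
σ²_total = 3.62 + 2 × 1.59 = 6.80
α (item deleted) = (4/3)·(1 − 3.62/6.80) = 0.62

α = 0.62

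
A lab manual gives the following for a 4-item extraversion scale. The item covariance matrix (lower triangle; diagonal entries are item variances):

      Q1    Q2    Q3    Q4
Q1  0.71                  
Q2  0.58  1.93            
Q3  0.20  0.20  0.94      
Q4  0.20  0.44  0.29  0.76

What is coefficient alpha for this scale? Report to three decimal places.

ΣVar(i) = 0.71 + 1.93 + 0.94 + 0.76 = 4.34
Σ_{i<j} σ_ij = 1.91
Var(T) = 4.34 + 2 × 1.91 = 8.16
α = (k/(k−1))·(1 − ΣVar(i)/Var(T)) = (4/3)·(1 − 4.34/8.16) = 0.624

coefficient alpha = 0.624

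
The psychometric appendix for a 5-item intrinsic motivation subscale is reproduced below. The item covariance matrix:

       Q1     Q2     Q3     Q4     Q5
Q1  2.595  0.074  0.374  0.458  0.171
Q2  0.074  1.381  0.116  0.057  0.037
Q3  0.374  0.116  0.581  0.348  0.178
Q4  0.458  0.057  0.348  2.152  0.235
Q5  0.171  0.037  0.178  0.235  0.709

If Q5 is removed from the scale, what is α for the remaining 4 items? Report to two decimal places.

Remaining items: Q1, Q2, Q3, Q4 (k = 4).
Σσᵢ² = 2.595 + 1.381 + 0.581 + 2.152 = 6.709
σ²_total = 6.709 + 2 × 1.427 = 9.563
α (item deleted) = (4/3)·(1 − 6.709/9.563) = 0.40

α = 0.40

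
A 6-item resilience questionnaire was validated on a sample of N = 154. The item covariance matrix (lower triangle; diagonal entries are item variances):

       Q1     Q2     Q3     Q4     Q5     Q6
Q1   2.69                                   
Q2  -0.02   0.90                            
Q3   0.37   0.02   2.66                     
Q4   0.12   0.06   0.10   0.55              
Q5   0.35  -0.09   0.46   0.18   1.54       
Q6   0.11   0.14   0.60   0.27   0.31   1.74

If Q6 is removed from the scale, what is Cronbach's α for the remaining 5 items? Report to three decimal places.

Remaining items: Q1, Q2, Q3, Q4, Q5 (k = 5).
sum of item variances = 2.69 + 0.90 + 2.66 + 0.55 + 1.54 = 8.34
σ²_total = 8.34 + 2 × 1.55 = 11.44
α (item deleted) = (5/4)·(1 − 8.34/11.44) = 0.339

Cronbach's α = 0.339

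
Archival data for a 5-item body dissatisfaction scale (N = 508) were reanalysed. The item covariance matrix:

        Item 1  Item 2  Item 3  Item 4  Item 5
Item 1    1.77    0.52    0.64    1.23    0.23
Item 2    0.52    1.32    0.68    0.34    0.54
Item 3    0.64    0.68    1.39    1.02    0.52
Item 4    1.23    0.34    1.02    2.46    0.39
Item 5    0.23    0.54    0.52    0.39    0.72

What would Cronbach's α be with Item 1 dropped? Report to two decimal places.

α = 0.72

Remaining items: Item 2, Item 3, Item 4, Item 5 (k = 4).
Σσᵢ² = 1.32 + 1.39 + 2.46 + 0.72 = 5.89
Var(T) = 5.89 + 2 × 3.49 = 12.87
α (item deleted) = (4/3)·(1 − 5.89/12.87) = 0.72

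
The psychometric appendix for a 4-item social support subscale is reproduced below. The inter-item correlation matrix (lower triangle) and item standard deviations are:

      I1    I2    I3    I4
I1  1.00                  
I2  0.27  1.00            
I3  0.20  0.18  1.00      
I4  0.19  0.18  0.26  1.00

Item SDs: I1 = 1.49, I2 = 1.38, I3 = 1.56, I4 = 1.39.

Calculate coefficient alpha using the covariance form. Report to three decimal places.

Σσ²ᵢ = 1.49² + 1.38² + 1.56² + 1.39² = 8.4902
Covariances σ_ij = r_ij · s_i · s_j:
  σ(I1,I2) = 0.27 × 1.49 × 1.38 = 0.5552
  σ(I1,I3) = 0.20 × 1.49 × 1.56 = 0.4649
  σ(I1,I4) = 0.19 × 1.49 × 1.39 = 0.3935
  σ(I2,I3) = 0.18 × 1.38 × 1.56 = 0.3875
  σ(I2,I4) = 0.18 × 1.38 × 1.39 = 0.3453
  σ(I3,I4) = 0.26 × 1.56 × 1.39 = 0.5638
σ²_T = Σσ²ᵢ + 2·Σσ_ij = 8.4902 + 2 × 2.7102 = 13.9106
α = (4/3)·(1 − 8.4902/13.9106) = 0.520

α = 0.520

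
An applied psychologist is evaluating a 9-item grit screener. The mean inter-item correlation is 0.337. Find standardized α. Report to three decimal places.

standardized α = 0.821

Standardized α = k·r̄ / (1 + (k−1)·r̄) = 9 × 0.337 / (1 + 8 × 0.337)
  = 3.0330 / 3.6960 = 0.821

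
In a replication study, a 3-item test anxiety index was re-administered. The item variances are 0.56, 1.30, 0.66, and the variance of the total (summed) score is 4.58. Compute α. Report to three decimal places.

α = 0.675

sum of item variances = 0.56 + 1.30 + 0.66 = 2.52
α = (k/(k−1))·(1 − sum of item variances/Var(T)) = (3/2)·(1 − 2.52/4.58) = 0.675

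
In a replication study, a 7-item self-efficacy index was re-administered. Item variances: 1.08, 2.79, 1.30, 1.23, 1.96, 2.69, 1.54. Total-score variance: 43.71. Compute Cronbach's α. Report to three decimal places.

Cronbach's α = 0.831

ΣVar(i) = 1.08 + 2.79 + 1.30 + 1.23 + 1.96 + 2.69 + 1.54 = 12.59
α = (k/(k−1))·(1 − ΣVar(i)/total variance) = (7/6)·(1 − 12.59/43.71) = 0.831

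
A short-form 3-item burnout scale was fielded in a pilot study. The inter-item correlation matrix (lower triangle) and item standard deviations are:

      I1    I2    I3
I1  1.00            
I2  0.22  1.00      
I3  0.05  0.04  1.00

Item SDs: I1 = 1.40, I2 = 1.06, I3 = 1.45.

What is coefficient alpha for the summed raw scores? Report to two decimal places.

Σσ²ᵢ = 1.40² + 1.06² + 1.45² = 5.1861
Covariances σ_ij = r_ij · s_i · s_j:
  σ(I1,I2) = 0.22 × 1.40 × 1.06 = 0.3265
  σ(I1,I3) = 0.05 × 1.40 × 1.45 = 0.1015
  σ(I2,I3) = 0.04 × 1.06 × 1.45 = 0.0615
σ²_T = Σσ²ᵢ + 2·Σσ_ij = 5.1861 + 2 × 0.4895 = 6.1651
α = (3/2)·(1 − 5.1861/6.1651) = 0.24

coefficient alpha = 0.24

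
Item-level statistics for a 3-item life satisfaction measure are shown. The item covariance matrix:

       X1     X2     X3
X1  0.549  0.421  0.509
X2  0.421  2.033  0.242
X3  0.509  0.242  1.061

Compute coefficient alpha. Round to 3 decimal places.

coefficient alpha = 0.587

Σσ²ᵢ = 0.549 + 2.033 + 1.061 = 3.643
Sum of off-diagonal covariances = 1.172
σ²_total = 3.643 + 2 × 1.172 = 5.987
α = (k/(k−1))·(1 − Σσ²ᵢ/σ²_total) = (3/2)·(1 − 3.643/5.987) = 0.587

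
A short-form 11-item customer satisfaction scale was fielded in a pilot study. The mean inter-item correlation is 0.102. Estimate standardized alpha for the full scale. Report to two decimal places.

α = 0.56

Standardized α = k·r̄ / (1 + (k−1)·r̄) = 11 × 0.102 / (1 + 10 × 0.102)
  = 1.1220 / 2.0200 = 0.56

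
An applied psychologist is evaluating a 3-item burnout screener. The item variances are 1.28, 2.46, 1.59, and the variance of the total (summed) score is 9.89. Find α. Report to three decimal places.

α = 0.692

sum of item variances = 1.28 + 2.46 + 1.59 = 5.33
α = (k/(k−1))·(1 − sum of item variances/total variance) = (3/2)·(1 − 5.33/9.89) = 0.692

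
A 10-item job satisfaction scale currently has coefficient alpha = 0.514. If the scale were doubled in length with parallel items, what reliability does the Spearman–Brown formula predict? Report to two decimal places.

predicted reliability = 0.68

Length factor m = 2
α' = m·α / (1 + (m−1)·α)
   = 2 × 0.514 / (1 + (2 − 1) × 0.514)
   = 1.0280 / 1.5140 = 0.68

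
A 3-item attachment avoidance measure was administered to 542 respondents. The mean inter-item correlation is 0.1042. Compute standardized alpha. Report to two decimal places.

standardized alpha = 0.26

Standardized α = k·r̄ / (1 + (k−1)·r̄) = 3 × 0.1042 / (1 + 2 × 0.1042)
  = 0.3126 / 1.2084 = 0.26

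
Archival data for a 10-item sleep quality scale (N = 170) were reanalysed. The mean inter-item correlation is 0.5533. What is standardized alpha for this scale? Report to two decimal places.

α = 0.93

Standardized α = k·r̄ / (1 + (k−1)·r̄) = 10 × 0.5533 / (1 + 9 × 0.5533)
  = 5.5330 / 5.9797 = 0.93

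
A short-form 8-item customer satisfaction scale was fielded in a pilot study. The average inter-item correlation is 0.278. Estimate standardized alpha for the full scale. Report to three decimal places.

standardized alpha = 0.755

Standardized α = k·r̄ / (1 + (k−1)·r̄) = 8 × 0.278 / (1 + 7 × 0.278)
  = 2.2240 / 2.9460 = 0.755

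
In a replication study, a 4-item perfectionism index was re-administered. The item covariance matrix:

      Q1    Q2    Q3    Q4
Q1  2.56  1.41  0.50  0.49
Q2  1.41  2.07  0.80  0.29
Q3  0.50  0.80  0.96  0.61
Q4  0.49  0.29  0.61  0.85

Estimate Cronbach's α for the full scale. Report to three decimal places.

Cronbach's α = 0.747

Σσᵢ² = 2.56 + 2.07 + 0.96 + 0.85 = 6.44
Σ_{i<j} σ_ij = 4.10
σ²_total = 6.44 + 2 × 4.10 = 14.64
α = (k/(k−1))·(1 − Σσᵢ²/σ²_total) = (4/3)·(1 − 6.44/14.64) = 0.747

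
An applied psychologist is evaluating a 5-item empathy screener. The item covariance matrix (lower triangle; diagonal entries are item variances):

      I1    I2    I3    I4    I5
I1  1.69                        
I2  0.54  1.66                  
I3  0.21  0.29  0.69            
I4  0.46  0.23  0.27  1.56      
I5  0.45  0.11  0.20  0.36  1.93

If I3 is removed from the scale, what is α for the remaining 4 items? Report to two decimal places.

α = 0.51

Remaining items: I1, I2, I4, I5 (k = 4).
ΣVar(i) = 1.69 + 1.66 + 1.56 + 1.93 = 6.84
Var(T) = 6.84 + 2 × 2.15 = 11.14
α (item deleted) = (4/3)·(1 − 6.84/11.14) = 0.51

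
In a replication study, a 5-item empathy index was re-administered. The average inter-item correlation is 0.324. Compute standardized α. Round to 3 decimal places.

Standardized α = k·r̄ / (1 + (k−1)·r̄) = 5 × 0.324 / (1 + 4 × 0.324)
  = 1.6200 / 2.2960 = 0.706

α = 0.706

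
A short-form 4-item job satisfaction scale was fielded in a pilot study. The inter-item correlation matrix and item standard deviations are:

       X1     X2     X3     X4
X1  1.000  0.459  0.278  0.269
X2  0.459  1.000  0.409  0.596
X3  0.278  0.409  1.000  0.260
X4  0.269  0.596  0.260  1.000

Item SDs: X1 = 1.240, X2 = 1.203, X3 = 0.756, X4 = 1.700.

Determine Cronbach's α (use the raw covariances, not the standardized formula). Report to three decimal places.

Σσ²ᵢ = 1.240² + 1.203² + 0.756² + 1.700² = 6.4463
Covariances σ_ij = r_ij · s_i · s_j:
  σ(X1,X2) = 0.459 × 1.240 × 1.203 = 0.6847
  σ(X1,X3) = 0.278 × 1.240 × 0.756 = 0.2606
  σ(X1,X4) = 0.269 × 1.240 × 1.700 = 0.5671
  σ(X2,X3) = 0.409 × 1.203 × 0.756 = 0.3720
  σ(X2,X4) = 0.596 × 1.203 × 1.700 = 1.2189
  σ(X3,X4) = 0.260 × 0.756 × 1.700 = 0.3342
σ²_T = Σσ²ᵢ + 2·Σσ_ij = 6.4463 + 2 × 3.4375 = 13.3213
α = (4/3)·(1 − 6.4463/13.3213) = 0.688

α = 0.688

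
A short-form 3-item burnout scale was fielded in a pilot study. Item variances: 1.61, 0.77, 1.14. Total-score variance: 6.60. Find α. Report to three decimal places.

Σσᵢ² = 1.61 + 0.77 + 1.14 = 3.52
α = (k/(k−1))·(1 − Σσᵢ²/Var(T)) = (3/2)·(1 − 3.52/6.60) = 0.700

α = 0.700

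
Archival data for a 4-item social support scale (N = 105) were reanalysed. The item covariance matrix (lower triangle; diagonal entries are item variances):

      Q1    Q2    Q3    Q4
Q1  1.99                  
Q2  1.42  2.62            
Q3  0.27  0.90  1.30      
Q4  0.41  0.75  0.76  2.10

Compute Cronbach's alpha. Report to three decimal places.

ΣVar(i) = 1.99 + 2.62 + 1.30 + 2.10 = 8.01
Sum of off-diagonal covariances = 4.51
σ²_total = 8.01 + 2 × 4.51 = 17.03
α = (k/(k−1))·(1 − ΣVar(i)/σ²_total) = (4/3)·(1 − 8.01/17.03) = 0.706

α = 0.706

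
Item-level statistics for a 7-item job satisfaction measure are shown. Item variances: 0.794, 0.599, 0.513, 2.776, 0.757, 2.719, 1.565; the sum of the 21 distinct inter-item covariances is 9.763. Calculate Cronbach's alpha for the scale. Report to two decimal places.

α = 0.78

sum of item variances = 0.794 + 0.599 + 0.513 + 2.776 + 0.757 + 2.719 + 1.565 = 9.723
Sum of distinct covariances = 9.763
σ²_total = sum of item variances + 2·Σcov = 9.723 + 2 × 9.763 = 29.249
α = (7/6)·(1 − 9.723/29.249) = 0.78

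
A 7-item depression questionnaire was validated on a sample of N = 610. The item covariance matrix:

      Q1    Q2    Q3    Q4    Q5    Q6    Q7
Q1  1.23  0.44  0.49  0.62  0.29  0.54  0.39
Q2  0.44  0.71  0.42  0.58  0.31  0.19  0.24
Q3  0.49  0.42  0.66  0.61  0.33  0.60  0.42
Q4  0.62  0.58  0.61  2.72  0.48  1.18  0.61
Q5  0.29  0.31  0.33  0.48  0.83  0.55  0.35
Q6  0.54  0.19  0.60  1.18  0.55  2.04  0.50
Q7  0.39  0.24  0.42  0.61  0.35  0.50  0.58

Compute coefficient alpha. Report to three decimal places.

Σσ²ᵢ = 1.23 + 0.71 + 0.66 + 2.72 + 0.83 + 2.04 + 0.58 = 8.77
Sum of off-diagonal covariances = 10.14
Var(T) = 8.77 + 2 × 10.14 = 29.05
α = (k/(k−1))·(1 − Σσ²ᵢ/Var(T)) = (7/6)·(1 − 8.77/29.05) = 0.814

coefficient alpha = 0.814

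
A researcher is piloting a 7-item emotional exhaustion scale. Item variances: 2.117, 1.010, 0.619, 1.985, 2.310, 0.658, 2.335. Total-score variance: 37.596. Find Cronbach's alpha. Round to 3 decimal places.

Σσᵢ² = 2.117 + 1.010 + 0.619 + 1.985 + 2.310 + 0.658 + 2.335 = 11.034
α = (k/(k−1))·(1 − Σσᵢ²/σ²_total) = (7/6)·(1 − 11.034/37.596) = 0.824

Cronbach's alpha = 0.824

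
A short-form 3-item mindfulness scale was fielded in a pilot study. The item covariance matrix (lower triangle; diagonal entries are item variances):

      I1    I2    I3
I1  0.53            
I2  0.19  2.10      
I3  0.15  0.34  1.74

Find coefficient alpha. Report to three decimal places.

Σσ²ᵢ = 0.53 + 2.10 + 1.74 = 4.37
Sum of the distinct covariances = 0.68
σ²_total = 4.37 + 2 × 0.68 = 5.73
α = (k/(k−1))·(1 − Σσ²ᵢ/σ²_total) = (3/2)·(1 − 4.37/5.73) = 0.356

α = 0.356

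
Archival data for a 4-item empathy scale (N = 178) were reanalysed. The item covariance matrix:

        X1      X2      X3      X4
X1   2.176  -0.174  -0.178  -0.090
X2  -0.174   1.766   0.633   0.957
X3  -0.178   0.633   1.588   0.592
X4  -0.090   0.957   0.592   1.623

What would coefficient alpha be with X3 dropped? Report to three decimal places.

coefficient alpha = 0.299

Remaining items: X1, X2, X4 (k = 3).
sum of item variances = 2.176 + 1.766 + 1.623 = 5.565
σ²_T = 5.565 + 2 × 0.693 = 6.951
α (item deleted) = (3/2)·(1 − 5.565/6.951) = 0.299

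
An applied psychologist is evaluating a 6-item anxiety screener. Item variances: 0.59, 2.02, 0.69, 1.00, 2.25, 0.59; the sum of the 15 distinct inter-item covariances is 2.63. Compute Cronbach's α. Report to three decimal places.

ΣVar(i) = 0.59 + 2.02 + 0.69 + 1.00 + 2.25 + 0.59 = 7.14
Sum of distinct covariances = 2.63
Var(T) = ΣVar(i) + 2·Σcov = 7.14 + 2 × 2.63 = 12.40
α = (6/5)·(1 − 7.14/12.40) = 0.509

α = 0.509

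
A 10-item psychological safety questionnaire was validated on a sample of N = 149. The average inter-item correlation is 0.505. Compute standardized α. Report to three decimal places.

standardized α = 0.911

Standardized α = k·r̄ / (1 + (k−1)·r̄) = 10 × 0.505 / (1 + 9 × 0.505)
  = 5.0500 / 5.5450 = 0.911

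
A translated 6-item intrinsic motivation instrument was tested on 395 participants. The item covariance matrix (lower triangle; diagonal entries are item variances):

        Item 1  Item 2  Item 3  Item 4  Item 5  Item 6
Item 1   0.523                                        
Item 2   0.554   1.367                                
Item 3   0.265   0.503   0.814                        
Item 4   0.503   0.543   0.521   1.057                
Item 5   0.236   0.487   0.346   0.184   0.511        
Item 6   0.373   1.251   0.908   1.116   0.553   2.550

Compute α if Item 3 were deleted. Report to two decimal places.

α = 0.82

Remaining items: Item 1, Item 2, Item 4, Item 5, Item 6 (k = 5).
ΣVar(i) = 0.523 + 1.367 + 1.057 + 0.511 + 2.550 = 6.008
total variance = 6.008 + 2 × 5.800 = 17.608
α (item deleted) = (5/4)·(1 − 6.008/17.608) = 0.82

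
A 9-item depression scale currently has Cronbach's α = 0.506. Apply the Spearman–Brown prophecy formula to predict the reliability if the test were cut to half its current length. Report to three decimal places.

predicted reliability = 0.339

Length factor m = 1/2
α' = m·α / (1 − (1−m)·α)
   = 1/2 × 0.506 / (1 − (1 − 1/2) × 0.506)
   = 0.2530 / 0.7470 = 0.339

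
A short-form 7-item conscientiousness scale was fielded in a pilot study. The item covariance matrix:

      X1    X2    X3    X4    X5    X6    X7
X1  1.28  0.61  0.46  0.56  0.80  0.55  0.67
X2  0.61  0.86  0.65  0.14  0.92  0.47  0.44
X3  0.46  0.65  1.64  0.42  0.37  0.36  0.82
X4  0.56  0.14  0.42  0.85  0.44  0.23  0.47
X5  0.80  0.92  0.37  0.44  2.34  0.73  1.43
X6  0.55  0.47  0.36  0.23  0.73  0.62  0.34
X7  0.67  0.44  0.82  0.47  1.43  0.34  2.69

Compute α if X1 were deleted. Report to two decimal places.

α = 0.78

Remaining items: X2, X3, X4, X5, X6, X7 (k = 6).
sum of item variances = 0.86 + 1.64 + 0.85 + 2.34 + 0.62 + 2.69 = 9.00
Var(T) = 9.00 + 2 × 8.23 = 25.46
α (item deleted) = (6/5)·(1 − 9.00/25.46) = 0.78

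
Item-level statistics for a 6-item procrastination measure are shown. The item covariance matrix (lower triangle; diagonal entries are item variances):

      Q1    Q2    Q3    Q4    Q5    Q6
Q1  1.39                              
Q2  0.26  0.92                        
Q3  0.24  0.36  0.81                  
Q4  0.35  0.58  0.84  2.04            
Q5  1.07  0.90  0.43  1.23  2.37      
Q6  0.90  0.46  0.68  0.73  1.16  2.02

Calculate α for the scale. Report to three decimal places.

Σσ²ᵢ = 1.39 + 0.92 + 0.81 + 2.04 + 2.37 + 2.02 = 9.55
Sum of the distinct covariances = 10.19
σ²_T = 9.55 + 2 × 10.19 = 29.93
α = (k/(k−1))·(1 − Σσ²ᵢ/σ²_T) = (6/5)·(1 − 9.55/29.93) = 0.817

α = 0.817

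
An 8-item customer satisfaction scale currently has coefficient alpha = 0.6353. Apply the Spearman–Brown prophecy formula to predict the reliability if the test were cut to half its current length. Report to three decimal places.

Length factor m = 1/2
α' = m·α / (1 − (1−m)·α)
   = 1/2 × 0.6353 / (1 − (1 − 1/2) × 0.6353)
   = 0.3176 / 0.6824 = 0.466

predicted reliability = 0.466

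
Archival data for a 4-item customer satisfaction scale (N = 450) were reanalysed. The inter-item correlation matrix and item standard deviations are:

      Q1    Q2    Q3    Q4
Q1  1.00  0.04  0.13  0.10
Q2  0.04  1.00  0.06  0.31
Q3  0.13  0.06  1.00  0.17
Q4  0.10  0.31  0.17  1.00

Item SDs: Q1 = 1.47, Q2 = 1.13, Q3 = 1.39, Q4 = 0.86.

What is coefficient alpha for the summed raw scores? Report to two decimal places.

Σσ²ᵢ = 1.47² + 1.13² + 1.39² + 0.86² = 6.1095
Covariances σ_ij = r_ij · s_i · s_j:
  σ(Q1,Q2) = 0.04 × 1.47 × 1.13 = 0.0664
  σ(Q1,Q3) = 0.13 × 1.47 × 1.39 = 0.2656
  σ(Q1,Q4) = 0.10 × 1.47 × 0.86 = 0.1264
  σ(Q2,Q3) = 0.06 × 1.13 × 1.39 = 0.0942
  σ(Q2,Q4) = 0.31 × 1.13 × 0.86 = 0.3013
  σ(Q3,Q4) = 0.17 × 1.39 × 0.86 = 0.2032
σ²_T = Σσ²ᵢ + 2·Σσ_ij = 6.1095 + 2 × 1.0571 = 8.2237
α = (4/3)·(1 − 6.1095/8.2237) = 0.34

coefficient alpha = 0.34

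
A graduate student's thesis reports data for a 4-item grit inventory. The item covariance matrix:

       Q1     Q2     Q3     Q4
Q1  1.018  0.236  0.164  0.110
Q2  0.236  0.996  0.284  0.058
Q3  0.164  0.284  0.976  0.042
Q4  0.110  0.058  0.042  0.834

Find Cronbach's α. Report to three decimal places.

α = 0.425

ΣVar(i) = 1.018 + 0.996 + 0.976 + 0.834 = 3.824
Sum of the distinct covariances = 0.894
σ²_T = 3.824 + 2 × 0.894 = 5.612
α = (k/(k−1))·(1 − ΣVar(i)/σ²_T) = (4/3)·(1 − 3.824/5.612) = 0.425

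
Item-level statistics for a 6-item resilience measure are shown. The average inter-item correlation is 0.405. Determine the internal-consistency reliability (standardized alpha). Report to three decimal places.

Standardized α = k·r̄ / (1 + (k−1)·r̄) = 6 × 0.405 / (1 + 5 × 0.405)
  = 2.4300 / 3.0250 = 0.803

standardized alpha = 0.803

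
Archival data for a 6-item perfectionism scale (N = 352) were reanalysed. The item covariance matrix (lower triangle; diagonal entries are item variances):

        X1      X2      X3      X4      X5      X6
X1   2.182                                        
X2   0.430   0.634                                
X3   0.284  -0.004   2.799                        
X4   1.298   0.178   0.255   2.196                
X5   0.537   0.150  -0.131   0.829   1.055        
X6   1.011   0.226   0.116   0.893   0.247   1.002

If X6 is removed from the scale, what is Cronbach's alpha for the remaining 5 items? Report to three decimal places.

Remaining items: X1, X2, X3, X4, X5 (k = 5).
ΣVar(i) = 2.182 + 0.634 + 2.799 + 2.196 + 1.055 = 8.866
total variance = 8.866 + 2 × 3.826 = 16.518
α (item deleted) = (5/4)·(1 − 8.866/16.518) = 0.579

α = 0.579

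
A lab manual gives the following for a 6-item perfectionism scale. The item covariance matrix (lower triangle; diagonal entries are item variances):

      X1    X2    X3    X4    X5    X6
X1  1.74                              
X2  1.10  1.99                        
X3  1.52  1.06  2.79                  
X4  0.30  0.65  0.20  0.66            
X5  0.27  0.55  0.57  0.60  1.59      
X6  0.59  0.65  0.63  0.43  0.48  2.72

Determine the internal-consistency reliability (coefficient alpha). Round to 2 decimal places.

sum of item variances = 1.74 + 1.99 + 2.79 + 0.66 + 1.59 + 2.72 = 11.49
Sum of off-diagonal covariances = 9.60
total variance = 11.49 + 2 × 9.60 = 30.69
α = (k/(k−1))·(1 − sum of item variances/total variance) = (6/5)·(1 − 11.49/30.69) = 0.75

α = 0.75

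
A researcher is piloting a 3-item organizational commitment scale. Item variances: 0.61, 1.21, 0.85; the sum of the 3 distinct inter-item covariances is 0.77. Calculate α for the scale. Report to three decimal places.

α = 0.549

Σσᵢ² = 0.61 + 1.21 + 0.85 = 2.67
Sum of distinct covariances = 0.77
total variance = Σσᵢ² + 2·Σcov = 2.67 + 2 × 0.77 = 4.21
α = (3/2)·(1 − 2.67/4.21) = 0.549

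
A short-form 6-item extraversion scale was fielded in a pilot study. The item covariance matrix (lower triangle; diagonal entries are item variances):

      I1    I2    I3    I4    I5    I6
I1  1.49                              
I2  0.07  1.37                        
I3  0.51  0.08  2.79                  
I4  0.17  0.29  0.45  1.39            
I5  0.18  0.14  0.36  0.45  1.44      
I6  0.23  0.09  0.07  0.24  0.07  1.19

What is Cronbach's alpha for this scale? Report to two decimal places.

Σσᵢ² = 1.49 + 1.37 + 2.79 + 1.39 + 1.44 + 1.19 = 9.67
Sum of off-diagonal covariances = 3.40
σ²_T = 9.67 + 2 × 3.40 = 16.47
α = (k/(k−1))·(1 − Σσᵢ²/σ²_T) = (6/5)·(1 − 9.67/16.47) = 0.50

Cronbach's alpha = 0.50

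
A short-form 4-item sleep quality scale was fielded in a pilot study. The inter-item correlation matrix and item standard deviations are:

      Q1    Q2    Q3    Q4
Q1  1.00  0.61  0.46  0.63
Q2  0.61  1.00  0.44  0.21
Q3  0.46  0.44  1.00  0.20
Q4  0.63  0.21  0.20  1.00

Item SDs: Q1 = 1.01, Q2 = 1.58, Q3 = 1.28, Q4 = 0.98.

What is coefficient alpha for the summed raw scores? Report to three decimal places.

coefficient alpha = 0.726

Σσ²ᵢ = 1.01² + 1.58² + 1.28² + 0.98² = 6.1153
Covariances σ_ij = r_ij · s_i · s_j:
  σ(Q1,Q2) = 0.61 × 1.01 × 1.58 = 0.9734
  σ(Q1,Q3) = 0.46 × 1.01 × 1.28 = 0.5947
  σ(Q1,Q4) = 0.63 × 1.01 × 0.98 = 0.6236
  σ(Q2,Q3) = 0.44 × 1.58 × 1.28 = 0.8899
  σ(Q2,Q4) = 0.21 × 1.58 × 0.98 = 0.3252
  σ(Q3,Q4) = 0.20 × 1.28 × 0.98 = 0.2509
σ²_T = Σσ²ᵢ + 2·Σσ_ij = 6.1153 + 2 × 3.6577 = 13.4307
α = (4/3)·(1 − 6.1153/13.4307) = 0.726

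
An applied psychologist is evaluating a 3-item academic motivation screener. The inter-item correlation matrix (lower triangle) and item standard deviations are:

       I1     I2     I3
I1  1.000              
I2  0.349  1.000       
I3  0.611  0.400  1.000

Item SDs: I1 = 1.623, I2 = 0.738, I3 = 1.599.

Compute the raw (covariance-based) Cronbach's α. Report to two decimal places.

Cronbach's α = 0.69

Σσ²ᵢ = 1.623² + 0.738² + 1.599² = 5.7356
Covariances σ_ij = r_ij · s_i · s_j:
  σ(I1,I2) = 0.349 × 1.623 × 0.738 = 0.4180
  σ(I1,I3) = 0.611 × 1.623 × 1.599 = 1.5857
  σ(I2,I3) = 0.400 × 0.738 × 1.599 = 0.4720
σ²_T = Σσ²ᵢ + 2·Σσ_ij = 5.7356 + 2 × 2.4757 = 10.6870
α = (3/2)·(1 − 5.7356/10.6870) = 0.69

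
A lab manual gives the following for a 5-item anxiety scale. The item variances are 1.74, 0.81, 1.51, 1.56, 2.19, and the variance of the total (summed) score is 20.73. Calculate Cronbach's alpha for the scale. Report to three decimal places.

Cronbach's alpha = 0.779

Σσᵢ² = 1.74 + 0.81 + 1.51 + 1.56 + 2.19 = 7.81
α = (k/(k−1))·(1 − Σσᵢ²/σ²_total) = (5/4)·(1 − 7.81/20.73) = 0.779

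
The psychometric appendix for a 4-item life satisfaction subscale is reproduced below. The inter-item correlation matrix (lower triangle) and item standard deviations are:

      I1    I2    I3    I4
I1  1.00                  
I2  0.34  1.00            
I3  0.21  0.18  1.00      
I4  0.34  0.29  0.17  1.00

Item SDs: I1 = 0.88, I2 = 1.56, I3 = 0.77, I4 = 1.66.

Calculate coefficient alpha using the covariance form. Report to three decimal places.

Σσ²ᵢ = 0.88² + 1.56² + 0.77² + 1.66² = 6.5565
Covariances σ_ij = r_ij · s_i · s_j:
  σ(I1,I2) = 0.34 × 0.88 × 1.56 = 0.4668
  σ(I1,I3) = 0.21 × 0.88 × 0.77 = 0.1423
  σ(I1,I4) = 0.34 × 0.88 × 1.66 = 0.4967
  σ(I2,I3) = 0.18 × 1.56 × 0.77 = 0.2162
  σ(I2,I4) = 0.29 × 1.56 × 1.66 = 0.7510
  σ(I3,I4) = 0.17 × 0.77 × 1.66 = 0.2173
σ²_T = Σσ²ᵢ + 2·Σσ_ij = 6.5565 + 2 × 2.2903 = 11.1371
α = (4/3)·(1 − 6.5565/11.1371) = 0.548

α = 0.548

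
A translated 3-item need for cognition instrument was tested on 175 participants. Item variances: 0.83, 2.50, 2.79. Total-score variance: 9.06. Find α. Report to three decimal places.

Σσ²ᵢ = 0.83 + 2.50 + 2.79 = 6.12
α = (k/(k−1))·(1 − Σσ²ᵢ/total variance) = (3/2)·(1 − 6.12/9.06) = 0.487

α = 0.487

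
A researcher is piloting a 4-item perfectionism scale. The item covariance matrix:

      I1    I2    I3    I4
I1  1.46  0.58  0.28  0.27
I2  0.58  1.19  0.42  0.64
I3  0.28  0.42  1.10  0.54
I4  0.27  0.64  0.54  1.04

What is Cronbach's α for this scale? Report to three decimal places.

ΣVar(i) = 1.46 + 1.19 + 1.10 + 1.04 = 4.79
Sum of the distinct covariances = 2.73
total variance = 4.79 + 2 × 2.73 = 10.25
α = (k/(k−1))·(1 − ΣVar(i)/total variance) = (4/3)·(1 − 4.79/10.25) = 0.710

Cronbach's α = 0.710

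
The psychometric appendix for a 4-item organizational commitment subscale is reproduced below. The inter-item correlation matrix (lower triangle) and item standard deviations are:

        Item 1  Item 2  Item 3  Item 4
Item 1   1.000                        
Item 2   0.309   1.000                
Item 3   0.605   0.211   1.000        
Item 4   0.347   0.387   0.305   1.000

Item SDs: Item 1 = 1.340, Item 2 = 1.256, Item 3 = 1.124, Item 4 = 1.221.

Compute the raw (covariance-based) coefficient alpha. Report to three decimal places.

α = 0.692

Σσ²ᵢ = 1.340² + 1.256² + 1.124² + 1.221² = 6.1274
Covariances σ_ij = r_ij · s_i · s_j:
  σ(Item 1,Item 2) = 0.309 × 1.340 × 1.256 = 0.5201
  σ(Item 1,Item 3) = 0.605 × 1.340 × 1.124 = 0.9112
  σ(Item 1,Item 4) = 0.347 × 1.340 × 1.221 = 0.5677
  σ(Item 2,Item 3) = 0.211 × 1.256 × 1.124 = 0.2979
  σ(Item 2,Item 4) = 0.387 × 1.256 × 1.221 = 0.5935
  σ(Item 3,Item 4) = 0.305 × 1.124 × 1.221 = 0.4186
σ²_T = Σσ²ᵢ + 2·Σσ_ij = 6.1274 + 2 × 3.3090 = 12.7454
α = (4/3)·(1 − 6.1274/12.7454) = 0.692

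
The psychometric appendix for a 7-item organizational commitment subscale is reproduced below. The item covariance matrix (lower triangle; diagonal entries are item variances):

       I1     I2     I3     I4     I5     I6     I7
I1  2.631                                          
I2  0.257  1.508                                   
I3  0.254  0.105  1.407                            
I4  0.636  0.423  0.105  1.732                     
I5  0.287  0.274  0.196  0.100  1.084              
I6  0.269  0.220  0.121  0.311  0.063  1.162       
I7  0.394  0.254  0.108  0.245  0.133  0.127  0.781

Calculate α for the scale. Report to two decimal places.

Σσ²ᵢ = 2.631 + 1.508 + 1.407 + 1.732 + 1.084 + 1.162 + 0.781 = 10.305
Σ_{i<j} σ_ij = 4.882
Var(T) = 10.305 + 2 × 4.882 = 20.069
α = (k/(k−1))·(1 − Σσ²ᵢ/Var(T)) = (7/6)·(1 − 10.305/20.069) = 0.57

α = 0.57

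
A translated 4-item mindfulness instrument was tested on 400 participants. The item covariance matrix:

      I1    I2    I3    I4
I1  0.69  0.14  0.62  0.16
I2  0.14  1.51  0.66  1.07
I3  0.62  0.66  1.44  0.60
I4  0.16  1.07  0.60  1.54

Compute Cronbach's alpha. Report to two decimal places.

α = 0.74

Σσ²ᵢ = 0.69 + 1.51 + 1.44 + 1.54 = 5.18
Sum of off-diagonal covariances = 3.25
total variance = 5.18 + 2 × 3.25 = 11.68
α = (k/(k−1))·(1 − Σσ²ᵢ/total variance) = (4/3)·(1 − 5.18/11.68) = 0.74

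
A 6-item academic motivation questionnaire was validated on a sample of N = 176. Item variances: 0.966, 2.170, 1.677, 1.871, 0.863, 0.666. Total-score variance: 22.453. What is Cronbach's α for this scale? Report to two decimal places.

sum of item variances = 0.966 + 2.170 + 1.677 + 1.871 + 0.863 + 0.666 = 8.213
α = (k/(k−1))·(1 − sum of item variances/σ²_total) = (6/5)·(1 − 8.213/22.453) = 0.76

Cronbach's α = 0.76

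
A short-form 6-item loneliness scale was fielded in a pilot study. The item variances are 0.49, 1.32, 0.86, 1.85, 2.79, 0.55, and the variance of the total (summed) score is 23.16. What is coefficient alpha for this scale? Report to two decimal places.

α = 0.79

Σσᵢ² = 0.49 + 1.32 + 0.86 + 1.85 + 2.79 + 0.55 = 7.86
α = (k/(k−1))·(1 − Σσᵢ²/total variance) = (6/5)·(1 − 7.86/23.16) = 0.79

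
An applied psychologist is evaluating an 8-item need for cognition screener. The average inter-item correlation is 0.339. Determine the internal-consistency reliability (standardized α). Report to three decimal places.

Standardized α = k·r̄ / (1 + (k−1)·r̄) = 8 × 0.339 / (1 + 7 × 0.339)
  = 2.7120 / 3.3730 = 0.804

α = 0.804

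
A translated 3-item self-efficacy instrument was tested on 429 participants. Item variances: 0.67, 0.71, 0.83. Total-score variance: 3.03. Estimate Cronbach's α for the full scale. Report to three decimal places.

ΣVar(i) = 0.67 + 0.71 + 0.83 = 2.21
α = (k/(k−1))·(1 − ΣVar(i)/σ²_T) = (3/2)·(1 − 2.21/3.03) = 0.406

α = 0.406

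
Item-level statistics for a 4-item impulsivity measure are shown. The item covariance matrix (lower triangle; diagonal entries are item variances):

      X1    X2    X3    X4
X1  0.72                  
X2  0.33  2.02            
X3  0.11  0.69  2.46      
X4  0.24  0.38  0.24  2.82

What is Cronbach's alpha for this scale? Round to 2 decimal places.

Σσᵢ² = 0.72 + 2.02 + 2.46 + 2.82 = 8.02
Σ_{i<j} σ_ij = 1.99
σ²_T = 8.02 + 2 × 1.99 = 12.00
α = (k/(k−1))·(1 − Σσᵢ²/σ²_T) = (4/3)·(1 − 8.02/12.00) = 0.44

α = 0.44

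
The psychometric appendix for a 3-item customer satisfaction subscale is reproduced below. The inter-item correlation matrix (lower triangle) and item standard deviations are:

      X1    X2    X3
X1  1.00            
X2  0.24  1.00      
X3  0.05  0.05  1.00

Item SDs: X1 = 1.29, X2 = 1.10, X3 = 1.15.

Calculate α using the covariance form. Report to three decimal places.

Σσ²ᵢ = 1.29² + 1.10² + 1.15² = 4.1966
Covariances σ_ij = r_ij · s_i · s_j:
  σ(X1,X2) = 0.24 × 1.29 × 1.10 = 0.3406
  σ(X1,X3) = 0.05 × 1.29 × 1.15 = 0.0742
  σ(X2,X3) = 0.05 × 1.10 × 1.15 = 0.0633
σ²_T = Σσ²ᵢ + 2·Σσ_ij = 4.1966 + 2 × 0.4781 = 5.1528
α = (3/2)·(1 − 4.1966/5.1528) = 0.278

α = 0.278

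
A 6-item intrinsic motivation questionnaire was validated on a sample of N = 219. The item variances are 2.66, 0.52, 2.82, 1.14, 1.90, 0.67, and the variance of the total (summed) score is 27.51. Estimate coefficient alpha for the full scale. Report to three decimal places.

ΣVar(i) = 2.66 + 0.52 + 2.82 + 1.14 + 1.90 + 0.67 = 9.71
α = (k/(k−1))·(1 − ΣVar(i)/Var(T)) = (6/5)·(1 − 9.71/27.51) = 0.776

coefficient alpha = 0.776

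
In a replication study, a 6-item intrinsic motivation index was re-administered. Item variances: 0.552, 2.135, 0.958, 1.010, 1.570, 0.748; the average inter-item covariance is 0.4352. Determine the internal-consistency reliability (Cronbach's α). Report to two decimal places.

Σσᵢ² = 0.552 + 2.135 + 0.958 + 1.010 + 1.570 + 0.748 = 6.973
Sum of the 15 distinct covariances = 15 × 0.4352 = 6.5280
σ²_T = Σσᵢ² + 2·Σcov = 6.973 + 2 × 6.5280 = 20.0290
α = (6/5)·(1 − 6.973/20.0290) = 0.78

Cronbach's α = 0.78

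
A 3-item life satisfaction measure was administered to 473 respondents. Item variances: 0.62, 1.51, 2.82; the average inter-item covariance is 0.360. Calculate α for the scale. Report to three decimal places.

Σσᵢ² = 0.62 + 1.51 + 2.82 = 4.95
Sum of the 3 distinct covariances = 3 × 0.360 = 1.080
σ²_total = Σσᵢ² + 2·Σcov = 4.95 + 2 × 1.080 = 7.110
α = (3/2)·(1 − 4.95/7.110) = 0.456

α = 0.456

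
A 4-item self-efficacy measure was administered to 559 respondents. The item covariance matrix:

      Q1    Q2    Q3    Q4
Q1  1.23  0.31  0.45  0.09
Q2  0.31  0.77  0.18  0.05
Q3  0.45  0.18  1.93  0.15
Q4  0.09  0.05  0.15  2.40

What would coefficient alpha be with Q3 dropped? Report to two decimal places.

Remaining items: Q1, Q2, Q4 (k = 3).
Σσ²ᵢ = 1.23 + 0.77 + 2.40 = 4.40
total variance = 4.40 + 2 × 0.45 = 5.30
α (item deleted) = (3/2)·(1 − 4.40/5.30) = 0.25

coefficient alpha = 0.25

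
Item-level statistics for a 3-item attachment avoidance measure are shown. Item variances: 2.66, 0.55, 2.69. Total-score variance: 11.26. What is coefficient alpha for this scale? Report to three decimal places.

coefficient alpha = 0.714

sum of item variances = 2.66 + 0.55 + 2.69 = 5.90
α = (k/(k−1))·(1 − sum of item variances/Var(T)) = (3/2)·(1 − 5.90/11.26) = 0.714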